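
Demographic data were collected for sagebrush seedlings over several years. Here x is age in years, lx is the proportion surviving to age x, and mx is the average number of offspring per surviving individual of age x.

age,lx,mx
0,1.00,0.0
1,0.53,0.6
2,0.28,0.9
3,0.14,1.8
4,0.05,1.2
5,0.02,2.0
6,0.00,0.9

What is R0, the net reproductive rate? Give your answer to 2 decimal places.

lx·mx by age: 0, 0.318, 0.252, 0.252, 0.06, 0.04, 0
R0 = Σ lx·mx = 0.922 → 0.92

0.92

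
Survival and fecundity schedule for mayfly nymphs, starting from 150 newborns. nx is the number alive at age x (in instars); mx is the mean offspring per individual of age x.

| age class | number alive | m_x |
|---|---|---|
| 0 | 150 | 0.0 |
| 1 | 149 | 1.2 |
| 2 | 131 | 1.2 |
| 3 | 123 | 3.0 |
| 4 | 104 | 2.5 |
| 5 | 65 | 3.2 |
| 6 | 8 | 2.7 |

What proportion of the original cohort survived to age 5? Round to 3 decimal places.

l_5 = n_5/n_0 = 65/150 = 0.433333… → 0.433

0.433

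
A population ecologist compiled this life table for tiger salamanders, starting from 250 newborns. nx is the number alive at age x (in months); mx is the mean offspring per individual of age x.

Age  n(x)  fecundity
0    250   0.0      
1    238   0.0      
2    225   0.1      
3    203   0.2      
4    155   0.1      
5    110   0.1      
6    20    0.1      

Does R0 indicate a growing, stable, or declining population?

declining

lx = nx/n0 = nx/250: 1, 0.952, 0.9, 0.812, 0.62, 0.44, 0.08
R0 = Σ lx·mx = 0 + 0 + 0.09 + 0.1624 + 0.062 + 0.044 + 0.008 = 0.3664
R0 < 1, so the population is declining.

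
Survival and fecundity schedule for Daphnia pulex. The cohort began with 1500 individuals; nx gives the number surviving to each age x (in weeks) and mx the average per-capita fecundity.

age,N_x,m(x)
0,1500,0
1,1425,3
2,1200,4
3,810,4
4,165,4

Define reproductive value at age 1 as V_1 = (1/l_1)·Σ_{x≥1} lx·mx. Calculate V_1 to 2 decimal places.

9.11

lx = nx/n0 = nx/1500: 1, 0.95, 0.8, 0.54, 0.11
lx·mx for x ≥ 1: 2.85, 3.2, 2.16, 0.44 → sum = 8.65
V_1 = 8.65 / l_1 = 8.65 / 0.95 = 9.105263… → 9.11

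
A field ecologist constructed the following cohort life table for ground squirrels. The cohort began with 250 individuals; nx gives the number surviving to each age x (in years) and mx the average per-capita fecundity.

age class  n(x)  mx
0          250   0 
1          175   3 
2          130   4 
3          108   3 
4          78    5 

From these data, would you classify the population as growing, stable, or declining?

lx = nx/n0 = nx/250: 1, 0.7, 0.52, 0.432, 0.312
R0 = Σ lx·mx = 0 + 2.1 + 2.08 + 1.296 + 1.56 = 7.036
R0 > 1, so the population is growing.

growing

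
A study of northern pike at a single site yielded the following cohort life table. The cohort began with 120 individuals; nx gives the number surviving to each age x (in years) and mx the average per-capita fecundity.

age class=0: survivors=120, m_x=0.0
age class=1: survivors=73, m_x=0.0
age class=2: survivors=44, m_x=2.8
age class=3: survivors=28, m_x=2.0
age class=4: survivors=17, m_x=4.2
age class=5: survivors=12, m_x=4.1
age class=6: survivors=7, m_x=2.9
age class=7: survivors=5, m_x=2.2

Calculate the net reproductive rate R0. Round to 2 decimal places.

2.76

lx = nx/n0 = nx/120: 1, 0.60833…, 0.36667…, 0.23333…, 0.14167…, 0.1, 0.05833…, 0.04167…
lx·mx by age: 0, 0, 1.026667…, 0.466667…, 0.595…, 0.41, 0.169167…, 0.091667…
R0 = Σ lx·mx = 2.759167… → 2.76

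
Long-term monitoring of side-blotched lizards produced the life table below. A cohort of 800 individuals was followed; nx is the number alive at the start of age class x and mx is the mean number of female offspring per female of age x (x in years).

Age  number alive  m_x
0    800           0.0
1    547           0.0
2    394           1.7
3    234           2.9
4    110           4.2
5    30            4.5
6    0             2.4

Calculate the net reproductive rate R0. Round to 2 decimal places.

2.43

lx = nx/n0 = nx/800: 1, 0.68375, 0.4925, 0.2925, 0.1375, 0.0375, 0
lx·mx by age: 0, 0, 0.83725, 0.84825, 0.5775, 0.16875, 0
R0 = Σ lx·mx = 2.43175 → 2.43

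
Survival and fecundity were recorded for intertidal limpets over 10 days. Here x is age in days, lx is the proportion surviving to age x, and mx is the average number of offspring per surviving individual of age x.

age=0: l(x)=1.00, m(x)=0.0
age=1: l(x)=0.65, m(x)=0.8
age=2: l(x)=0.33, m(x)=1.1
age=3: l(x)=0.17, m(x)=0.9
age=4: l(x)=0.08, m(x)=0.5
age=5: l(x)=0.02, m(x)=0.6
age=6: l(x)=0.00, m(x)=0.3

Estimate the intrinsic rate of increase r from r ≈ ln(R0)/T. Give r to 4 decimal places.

0.0477

R0 = Σ lx·mx = 0 + 0.52 + 0.363 + 0.153 + 0.04 + 0.012 + 0 = 1.088
Σ x·lx·mx = 1.925; T = 1.925/1.088 = 1.7693…
r ≈ ln(R0)/T = ln(1.088)/1.7693… = 0.047669… → 0.0477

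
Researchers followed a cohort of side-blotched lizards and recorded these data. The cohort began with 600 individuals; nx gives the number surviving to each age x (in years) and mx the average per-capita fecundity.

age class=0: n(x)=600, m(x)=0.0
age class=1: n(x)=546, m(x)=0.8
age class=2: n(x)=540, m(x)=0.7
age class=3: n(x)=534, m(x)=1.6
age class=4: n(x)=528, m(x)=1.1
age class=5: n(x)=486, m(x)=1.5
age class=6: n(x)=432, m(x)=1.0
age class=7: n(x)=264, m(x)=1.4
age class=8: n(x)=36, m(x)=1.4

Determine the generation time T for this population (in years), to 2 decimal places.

lx = nx/n0 = nx/600: 1, 0.91, 0.9, 0.89, 0.88, 0.81, 0.72, 0.44, 0.06
lx·mx: 0, 0.728, 0.63, 1.424, 0.968, 1.215, 0.72, 0.616, 0.084 → R0 = 6.385
x·lx·mx: 0, 0.728, 1.26, 4.272, 3.872, 6.075, 4.32, 4.312, 0.672 → Σ = 25.511
T = 25.511 / 6.385 = 3.995458… → 4.00

4.00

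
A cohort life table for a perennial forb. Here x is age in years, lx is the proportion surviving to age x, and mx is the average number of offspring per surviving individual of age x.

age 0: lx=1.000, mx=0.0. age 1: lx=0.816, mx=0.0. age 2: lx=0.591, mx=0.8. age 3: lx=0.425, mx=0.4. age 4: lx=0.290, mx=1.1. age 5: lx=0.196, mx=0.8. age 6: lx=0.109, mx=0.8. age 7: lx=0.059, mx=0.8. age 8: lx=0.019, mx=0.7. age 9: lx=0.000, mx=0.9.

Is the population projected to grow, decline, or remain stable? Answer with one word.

growing

R0 = Σ lx·mx = 0 + 0 + 0.4728 + 0.17 + 0.319 + 0.1568 + 0.0872 + 0.0472 + 0.0133 + 0 = 1.2663
R0 > 1, so the population is growing.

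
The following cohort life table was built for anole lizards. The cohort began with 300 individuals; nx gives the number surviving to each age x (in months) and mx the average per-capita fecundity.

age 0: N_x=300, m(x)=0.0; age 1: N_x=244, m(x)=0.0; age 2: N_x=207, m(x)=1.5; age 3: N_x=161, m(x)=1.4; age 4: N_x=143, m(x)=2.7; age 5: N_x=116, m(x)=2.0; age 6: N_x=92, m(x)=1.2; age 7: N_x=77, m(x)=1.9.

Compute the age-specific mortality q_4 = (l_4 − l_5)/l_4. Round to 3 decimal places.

lx = nx/n0 = nx/300: 1, 0.81333…, 0.69, 0.53667…, 0.47667…, 0.38667…, 0.30667…, 0.25667…
q_4 = (l_4 − l_5) / l_4 = (0.476667… − 0.386667…) / 0.476667…
     = 0.09… / 0.476667… = 0.188811… → 0.189

0.189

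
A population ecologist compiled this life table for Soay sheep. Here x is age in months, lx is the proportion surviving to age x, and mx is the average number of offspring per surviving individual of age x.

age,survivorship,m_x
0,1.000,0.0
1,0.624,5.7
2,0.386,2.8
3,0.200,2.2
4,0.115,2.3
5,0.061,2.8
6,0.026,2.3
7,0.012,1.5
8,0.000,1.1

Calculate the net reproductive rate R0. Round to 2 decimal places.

lx·mx by age: 0, 3.5568, 1.0808, 0.44, 0.2645, 0.1708, 0.0598, 0.018, 0
R0 = Σ lx·mx = 5.5907 → 5.59

5.59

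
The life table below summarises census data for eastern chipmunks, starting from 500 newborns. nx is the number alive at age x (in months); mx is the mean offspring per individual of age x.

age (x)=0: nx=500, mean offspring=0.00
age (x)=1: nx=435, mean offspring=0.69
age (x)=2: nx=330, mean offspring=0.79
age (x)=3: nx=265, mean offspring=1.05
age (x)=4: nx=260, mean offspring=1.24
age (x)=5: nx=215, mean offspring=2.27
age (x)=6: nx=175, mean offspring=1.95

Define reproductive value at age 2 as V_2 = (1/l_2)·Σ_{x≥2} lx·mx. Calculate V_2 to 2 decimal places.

5.12

lx = nx/n0 = nx/500: 1, 0.87, 0.66, 0.53, 0.52, 0.43, 0.35
lx·mx for x ≥ 2: 0.5214, 0.5565, 0.6448, 0.9761, 0.6825 → sum = 3.3813
V_2 = 3.3813 / l_2 = 3.3813 / 0.66 = 5.123182… → 5.12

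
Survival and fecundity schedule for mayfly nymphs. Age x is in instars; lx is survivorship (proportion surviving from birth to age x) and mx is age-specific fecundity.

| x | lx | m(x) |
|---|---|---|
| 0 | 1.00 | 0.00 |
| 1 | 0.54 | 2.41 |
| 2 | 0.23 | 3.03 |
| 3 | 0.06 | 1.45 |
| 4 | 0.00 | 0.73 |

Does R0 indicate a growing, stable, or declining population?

growing

R0 = Σ lx·mx = 0 + 1.3014 + 0.6969 + 0.087 + 0 = 2.0853
R0 > 1, so the population is growing.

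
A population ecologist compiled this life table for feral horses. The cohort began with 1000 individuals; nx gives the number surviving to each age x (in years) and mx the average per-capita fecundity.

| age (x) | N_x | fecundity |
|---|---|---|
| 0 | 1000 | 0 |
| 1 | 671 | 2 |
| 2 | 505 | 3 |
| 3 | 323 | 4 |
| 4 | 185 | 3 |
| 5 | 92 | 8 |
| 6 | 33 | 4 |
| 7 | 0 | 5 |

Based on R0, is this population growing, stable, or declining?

lx = nx/n0 = nx/1000: 1, 0.671, 0.505, 0.323, 0.185, 0.092, 0.033, 0
R0 = Σ lx·mx = 0 + 1.342 + 1.515 + 1.292 + 0.555 + 0.736 + 0.132 + 0 = 5.572
R0 > 1, so the population is growing.

growing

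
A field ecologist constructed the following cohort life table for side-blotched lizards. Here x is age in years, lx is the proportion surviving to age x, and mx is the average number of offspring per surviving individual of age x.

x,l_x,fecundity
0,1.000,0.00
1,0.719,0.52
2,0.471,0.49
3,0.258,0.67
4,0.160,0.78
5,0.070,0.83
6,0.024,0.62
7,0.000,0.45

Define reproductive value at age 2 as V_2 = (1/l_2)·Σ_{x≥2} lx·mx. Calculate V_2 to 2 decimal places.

1.28

lx·mx for x ≥ 2: 0.23079, 0.17286, 0.1248, 0.0581, 0.01488, 0 → sum = 0.60143
V_2 = 0.60143 / l_2 = 0.60143 / 0.471 = 1.276921… → 1.28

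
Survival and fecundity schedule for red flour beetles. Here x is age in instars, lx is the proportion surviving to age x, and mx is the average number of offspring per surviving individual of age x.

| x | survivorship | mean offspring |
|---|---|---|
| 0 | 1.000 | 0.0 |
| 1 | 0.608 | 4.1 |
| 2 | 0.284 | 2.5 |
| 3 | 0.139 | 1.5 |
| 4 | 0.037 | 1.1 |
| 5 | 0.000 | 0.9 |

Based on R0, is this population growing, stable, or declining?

growing

R0 = Σ lx·mx = 0 + 2.4928 + 0.71 + 0.2085 + 0.0407 + 0 = 3.452
R0 > 1, so the population is growing.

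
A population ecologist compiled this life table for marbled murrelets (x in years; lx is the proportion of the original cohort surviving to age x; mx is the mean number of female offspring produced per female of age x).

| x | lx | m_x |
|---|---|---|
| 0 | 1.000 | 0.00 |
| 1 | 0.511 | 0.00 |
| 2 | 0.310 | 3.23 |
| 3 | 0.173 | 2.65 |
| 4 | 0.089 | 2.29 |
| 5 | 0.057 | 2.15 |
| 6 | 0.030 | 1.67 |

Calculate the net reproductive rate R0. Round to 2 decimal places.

lx·mx by age: 0, 0, 1.0013, 0.45845, 0.20381, 0.12255, 0.0501
R0 = Σ lx·mx = 1.83621 → 1.84

1.84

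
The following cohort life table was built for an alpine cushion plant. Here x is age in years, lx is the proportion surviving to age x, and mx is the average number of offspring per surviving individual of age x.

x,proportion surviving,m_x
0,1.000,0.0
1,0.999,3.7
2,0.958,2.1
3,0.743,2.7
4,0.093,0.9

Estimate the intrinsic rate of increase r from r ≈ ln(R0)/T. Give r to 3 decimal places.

R0 = Σ lx·mx = 0 + 3.6963 + 2.0118 + 2.0061 + 0.0837 = 7.7979
Σ x·lx·mx = 14.073; T = 14.073/7.7979 = 1.80472…
r ≈ ln(R0)/T = ln(7.7979)/1.80472… = 1.13805… → 1.138

1.138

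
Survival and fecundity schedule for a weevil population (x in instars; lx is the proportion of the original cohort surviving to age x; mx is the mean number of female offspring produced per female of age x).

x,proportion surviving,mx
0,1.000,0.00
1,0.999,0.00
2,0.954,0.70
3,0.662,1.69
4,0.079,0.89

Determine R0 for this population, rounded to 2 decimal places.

lx·mx by age: 0, 0, 0.6678, 1.11878, 0.07031
R0 = Σ lx·mx = 1.85689 → 1.86

1.86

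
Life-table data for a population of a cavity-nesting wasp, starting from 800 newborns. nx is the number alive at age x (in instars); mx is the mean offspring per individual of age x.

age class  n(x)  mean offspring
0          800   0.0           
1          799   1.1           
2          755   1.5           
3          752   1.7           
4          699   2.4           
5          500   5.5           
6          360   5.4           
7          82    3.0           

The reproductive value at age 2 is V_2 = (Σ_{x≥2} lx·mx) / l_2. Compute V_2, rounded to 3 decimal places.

lx = nx/n0 = nx/800: 1, 0.99875, 0.94375, 0.94, 0.87375, 0.625, 0.45, 0.1025
lx·mx for x ≥ 2: 1.415625, 1.598, 2.097, 3.4375, 2.43, 0.3075 → sum = 11.285625
V_2 = 11.285625 / l_2 = 11.285625 / 0.94375 = 11.958278… → 11.958

11.958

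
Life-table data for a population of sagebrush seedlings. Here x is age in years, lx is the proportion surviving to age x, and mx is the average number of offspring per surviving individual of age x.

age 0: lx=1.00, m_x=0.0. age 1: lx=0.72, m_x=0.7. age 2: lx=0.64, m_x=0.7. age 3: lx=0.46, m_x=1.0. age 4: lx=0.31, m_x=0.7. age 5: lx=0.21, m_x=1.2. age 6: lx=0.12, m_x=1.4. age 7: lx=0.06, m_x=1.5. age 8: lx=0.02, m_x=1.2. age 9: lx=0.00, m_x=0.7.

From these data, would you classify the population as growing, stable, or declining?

R0 = Σ lx·mx = 0 + 0.504 + 0.448 + 0.46 + 0.217 + 0.252 + 0.168 + 0.09 + 0.024 + 0 = 2.163
R0 > 1, so the population is growing.

growing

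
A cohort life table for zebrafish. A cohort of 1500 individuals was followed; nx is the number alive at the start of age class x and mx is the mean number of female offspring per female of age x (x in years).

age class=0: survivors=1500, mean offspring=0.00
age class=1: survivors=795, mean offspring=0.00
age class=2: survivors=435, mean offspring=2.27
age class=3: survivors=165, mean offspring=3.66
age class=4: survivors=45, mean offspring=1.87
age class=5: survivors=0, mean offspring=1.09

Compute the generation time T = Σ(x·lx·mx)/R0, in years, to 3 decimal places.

2.461

lx = nx/n0 = nx/1500: 1, 0.53, 0.29, 0.11, 0.03, 0
lx·mx: 0, 0, 0.6583, 0.4026, 0.0561, 0 → R0 = 1.117
x·lx·mx: 0, 0, 1.3166, 1.2078, 0.2244, 0 → Σ = 2.7488
T = 2.7488 / 1.117 = 2.460877… → 2.461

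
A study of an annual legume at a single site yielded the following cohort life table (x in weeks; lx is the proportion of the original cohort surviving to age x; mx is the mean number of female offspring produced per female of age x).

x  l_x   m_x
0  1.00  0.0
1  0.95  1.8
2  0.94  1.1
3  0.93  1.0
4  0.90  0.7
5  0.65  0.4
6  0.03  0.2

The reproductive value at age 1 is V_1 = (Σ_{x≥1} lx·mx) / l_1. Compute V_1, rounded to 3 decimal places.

4.811

lx·mx for x ≥ 1: 1.71, 1.034, 0.93, 0.63, 0.26, 0.006 → sum = 4.57
V_1 = 4.57 / l_1 = 4.57 / 0.95 = 4.810526… → 4.811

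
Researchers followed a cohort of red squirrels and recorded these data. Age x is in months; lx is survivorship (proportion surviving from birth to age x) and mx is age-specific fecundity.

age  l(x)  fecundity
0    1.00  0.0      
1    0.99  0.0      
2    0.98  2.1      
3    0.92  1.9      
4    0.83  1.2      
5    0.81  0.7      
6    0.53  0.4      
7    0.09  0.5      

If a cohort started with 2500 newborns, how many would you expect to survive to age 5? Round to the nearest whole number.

Expected survivors = N0 · l_5 = 2500 × 0.81 = 2025 → 2025

2025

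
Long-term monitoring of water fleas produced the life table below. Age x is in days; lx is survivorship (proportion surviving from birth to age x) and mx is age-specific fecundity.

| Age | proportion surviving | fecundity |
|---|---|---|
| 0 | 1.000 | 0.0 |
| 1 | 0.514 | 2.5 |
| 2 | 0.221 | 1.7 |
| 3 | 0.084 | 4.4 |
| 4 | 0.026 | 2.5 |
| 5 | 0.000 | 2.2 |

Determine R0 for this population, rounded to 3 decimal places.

2.095

lx·mx by age: 0, 1.285, 0.3757, 0.3696, 0.065, 0
R0 = Σ lx·mx = 2.0953 → 2.095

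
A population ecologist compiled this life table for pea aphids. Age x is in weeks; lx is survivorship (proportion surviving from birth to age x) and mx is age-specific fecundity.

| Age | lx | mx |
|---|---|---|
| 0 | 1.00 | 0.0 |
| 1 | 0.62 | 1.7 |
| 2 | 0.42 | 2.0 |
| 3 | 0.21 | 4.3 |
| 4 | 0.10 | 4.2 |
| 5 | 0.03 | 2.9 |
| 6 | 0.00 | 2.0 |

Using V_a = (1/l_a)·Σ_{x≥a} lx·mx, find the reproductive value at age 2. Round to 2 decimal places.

5.36

lx·mx for x ≥ 2: 0.84, 0.903, 0.42, 0.087, 0 → sum = 2.25
V_2 = 2.25 / l_2 = 2.25 / 0.42 = 5.357143… → 5.36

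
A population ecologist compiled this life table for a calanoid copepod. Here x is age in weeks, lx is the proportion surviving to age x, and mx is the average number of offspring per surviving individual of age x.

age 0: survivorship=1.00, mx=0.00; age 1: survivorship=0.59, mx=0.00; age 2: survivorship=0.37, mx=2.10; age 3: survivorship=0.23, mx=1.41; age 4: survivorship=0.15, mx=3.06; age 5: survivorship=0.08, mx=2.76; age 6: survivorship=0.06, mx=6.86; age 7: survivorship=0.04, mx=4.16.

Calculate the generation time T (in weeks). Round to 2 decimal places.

3.86

lx·mx: 0, 0, 0.777, 0.3243, 0.459, 0.2208, 0.4116, 0.1664 → R0 = 2.3591
x·lx·mx: 0, 0, 1.554, 0.9729, 1.836, 1.104, 2.4696, 1.1648 → Σ = 9.1013
T = 9.1013 / 2.3591 = 3.857954… → 3.86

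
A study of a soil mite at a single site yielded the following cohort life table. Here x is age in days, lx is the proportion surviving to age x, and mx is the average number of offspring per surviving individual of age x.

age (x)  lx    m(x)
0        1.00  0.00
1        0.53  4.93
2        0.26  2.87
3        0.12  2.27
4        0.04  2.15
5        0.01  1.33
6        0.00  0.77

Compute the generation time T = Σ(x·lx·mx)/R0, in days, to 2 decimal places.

1.43

lx·mx: 0, 2.6129, 0.7462, 0.2724, 0.086, 0.0133, 0 → R0 = 3.7308
x·lx·mx: 0, 2.6129, 1.4924, 0.8172, 0.344, 0.0665, 0 → Σ = 5.333
T = 5.333 / 3.7308 = 1.429452… → 1.43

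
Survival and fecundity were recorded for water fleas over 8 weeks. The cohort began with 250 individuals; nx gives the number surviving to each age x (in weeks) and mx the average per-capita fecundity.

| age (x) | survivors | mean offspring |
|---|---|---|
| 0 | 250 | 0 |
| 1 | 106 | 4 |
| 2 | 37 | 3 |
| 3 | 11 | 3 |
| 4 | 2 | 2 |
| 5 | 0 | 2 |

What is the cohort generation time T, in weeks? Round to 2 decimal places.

1.33

lx = nx/n0 = nx/250: 1, 0.424, 0.148, 0.044, 0.008, 0
lx·mx: 0, 1.696, 0.444, 0.132, 0.016, 0 → R0 = 2.288
x·lx·mx: 0, 1.696, 0.888, 0.396, 0.064, 0 → Σ = 3.044
T = 3.044 / 2.288 = 1.33042… → 1.33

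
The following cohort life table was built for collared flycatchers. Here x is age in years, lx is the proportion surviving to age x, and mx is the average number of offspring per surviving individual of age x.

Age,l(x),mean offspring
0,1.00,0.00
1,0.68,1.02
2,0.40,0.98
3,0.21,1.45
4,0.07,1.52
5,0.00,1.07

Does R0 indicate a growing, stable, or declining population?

R0 = Σ lx·mx = 0 + 0.6936 + 0.392 + 0.3045 + 0.1064 + 0 = 1.4965
R0 > 1, so the population is growing.

growing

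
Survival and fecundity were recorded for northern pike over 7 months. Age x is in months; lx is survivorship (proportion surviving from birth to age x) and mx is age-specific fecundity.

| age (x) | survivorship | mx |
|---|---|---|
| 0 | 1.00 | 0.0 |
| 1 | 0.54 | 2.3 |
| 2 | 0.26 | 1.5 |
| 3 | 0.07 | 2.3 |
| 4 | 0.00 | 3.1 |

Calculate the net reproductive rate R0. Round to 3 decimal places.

1.793

lx·mx by age: 0, 1.242, 0.39, 0.161, 0
R0 = Σ lx·mx = 1.793 → 1.793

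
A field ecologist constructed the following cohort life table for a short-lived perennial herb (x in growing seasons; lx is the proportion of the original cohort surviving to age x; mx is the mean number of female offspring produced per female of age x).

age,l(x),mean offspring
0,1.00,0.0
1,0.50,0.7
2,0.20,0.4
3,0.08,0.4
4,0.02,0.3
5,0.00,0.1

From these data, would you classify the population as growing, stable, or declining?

R0 = Σ lx·mx = 0 + 0.35 + 0.08 + 0.032 + 0.006 + 0 = 0.468
R0 < 1, so the population is declining.

declining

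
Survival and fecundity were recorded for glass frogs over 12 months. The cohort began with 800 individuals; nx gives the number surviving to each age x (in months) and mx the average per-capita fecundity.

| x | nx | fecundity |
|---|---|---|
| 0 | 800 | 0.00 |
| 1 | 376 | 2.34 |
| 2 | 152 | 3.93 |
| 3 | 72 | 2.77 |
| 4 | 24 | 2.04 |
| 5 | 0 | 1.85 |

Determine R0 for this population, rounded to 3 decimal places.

2.157

lx = nx/n0 = nx/800: 1, 0.47, 0.19, 0.09, 0.03, 0
lx·mx by age: 0, 1.0998, 0.7467, 0.2493, 0.0612, 0
R0 = Σ lx·mx = 2.157 → 2.157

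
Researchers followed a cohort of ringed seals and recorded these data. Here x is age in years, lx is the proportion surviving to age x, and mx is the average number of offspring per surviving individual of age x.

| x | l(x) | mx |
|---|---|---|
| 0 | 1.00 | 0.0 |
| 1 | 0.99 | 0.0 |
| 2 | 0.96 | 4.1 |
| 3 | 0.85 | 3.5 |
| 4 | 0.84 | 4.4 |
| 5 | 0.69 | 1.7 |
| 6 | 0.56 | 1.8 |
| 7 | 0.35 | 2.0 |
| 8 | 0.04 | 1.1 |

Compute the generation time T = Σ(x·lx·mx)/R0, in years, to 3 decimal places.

3.602

lx·mx: 0, 0, 3.936, 2.975, 3.696, 1.173, 1.008, 0.7, 0.044 → R0 = 13.532
x·lx·mx: 0, 0, 7.872, 8.925, 14.784, 5.865, 6.048, 4.9, 0.352 → Σ = 48.746
T = 48.746 / 13.532 = 3.602276… → 3.602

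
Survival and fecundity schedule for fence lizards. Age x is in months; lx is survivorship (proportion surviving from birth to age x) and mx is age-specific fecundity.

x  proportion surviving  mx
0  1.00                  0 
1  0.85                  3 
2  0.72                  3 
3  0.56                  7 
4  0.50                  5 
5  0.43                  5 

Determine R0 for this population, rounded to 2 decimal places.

lx·mx by age: 0, 2.55, 2.16, 3.92, 2.5, 2.15
R0 = Σ lx·mx = 13.28 → 13.28

13.28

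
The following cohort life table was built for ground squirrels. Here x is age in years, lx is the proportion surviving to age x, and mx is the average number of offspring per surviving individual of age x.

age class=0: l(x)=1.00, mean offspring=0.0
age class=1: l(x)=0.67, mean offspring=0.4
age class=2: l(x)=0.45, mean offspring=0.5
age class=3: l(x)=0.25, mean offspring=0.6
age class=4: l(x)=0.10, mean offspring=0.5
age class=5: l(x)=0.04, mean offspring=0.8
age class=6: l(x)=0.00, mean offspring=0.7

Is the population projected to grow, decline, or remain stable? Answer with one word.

R0 = Σ lx·mx = 0 + 0.268 + 0.225 + 0.15 + 0.05 + 0.032 + 0 = 0.725
R0 < 1, so the population is declining.

declining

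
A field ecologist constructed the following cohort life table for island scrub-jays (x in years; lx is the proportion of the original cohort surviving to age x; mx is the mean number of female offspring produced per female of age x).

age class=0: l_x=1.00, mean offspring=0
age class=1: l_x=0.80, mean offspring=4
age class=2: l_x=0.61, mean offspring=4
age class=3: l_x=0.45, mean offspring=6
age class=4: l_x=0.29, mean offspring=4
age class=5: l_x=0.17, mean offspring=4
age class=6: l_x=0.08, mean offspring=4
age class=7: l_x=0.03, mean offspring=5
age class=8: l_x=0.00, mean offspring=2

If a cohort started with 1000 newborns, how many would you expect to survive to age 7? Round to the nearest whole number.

30

Expected survivors = N0 · l_7 = 1000 × 0.03 = 30 → 30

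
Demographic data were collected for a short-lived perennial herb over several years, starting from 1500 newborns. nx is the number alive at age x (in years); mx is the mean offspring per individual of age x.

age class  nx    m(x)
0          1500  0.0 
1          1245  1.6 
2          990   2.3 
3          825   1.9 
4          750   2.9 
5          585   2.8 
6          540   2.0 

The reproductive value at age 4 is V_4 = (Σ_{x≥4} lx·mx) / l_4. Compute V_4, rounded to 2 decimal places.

6.52

lx = nx/n0 = nx/1500: 1, 0.83, 0.66, 0.55, 0.5, 0.39, 0.36
lx·mx for x ≥ 4: 1.45, 1.092, 0.72 → sum = 3.262
V_4 = 3.262 / l_4 = 3.262 / 0.5 = 6.524 → 6.52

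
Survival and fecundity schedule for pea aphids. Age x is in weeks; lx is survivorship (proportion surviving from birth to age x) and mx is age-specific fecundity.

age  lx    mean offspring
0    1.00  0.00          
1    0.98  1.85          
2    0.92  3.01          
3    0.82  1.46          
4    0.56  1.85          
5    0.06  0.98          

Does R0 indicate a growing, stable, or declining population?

growing

R0 = Σ lx·mx = 0 + 1.813 + 2.7692 + 1.1972 + 1.036 + 0.0588 = 6.8742
R0 > 1, so the population is growing.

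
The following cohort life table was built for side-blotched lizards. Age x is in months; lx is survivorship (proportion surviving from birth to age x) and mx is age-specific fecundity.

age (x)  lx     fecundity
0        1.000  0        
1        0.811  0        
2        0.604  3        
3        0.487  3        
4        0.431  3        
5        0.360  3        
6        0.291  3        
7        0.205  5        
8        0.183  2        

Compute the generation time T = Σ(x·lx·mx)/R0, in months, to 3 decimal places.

4.288

lx·mx: 0, 0, 1.812, 1.461, 1.293, 1.08, 0.873, 1.025, 0.366 → R0 = 7.91
x·lx·mx: 0, 0, 3.624, 4.383, 5.172, 5.4, 5.238, 7.175, 2.928 → Σ = 33.92
T = 33.92 / 7.91 = 4.288243… → 4.288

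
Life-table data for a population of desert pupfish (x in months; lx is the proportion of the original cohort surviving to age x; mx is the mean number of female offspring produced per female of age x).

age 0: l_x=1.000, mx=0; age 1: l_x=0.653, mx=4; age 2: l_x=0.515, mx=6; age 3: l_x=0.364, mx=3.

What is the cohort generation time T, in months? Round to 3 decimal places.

1.776

lx·mx: 0, 2.612, 3.09, 1.092 → R0 = 6.794
x·lx·mx: 0, 2.612, 6.18, 3.276 → Σ = 12.068
T = 12.068 / 6.794 = 1.776273… → 1.776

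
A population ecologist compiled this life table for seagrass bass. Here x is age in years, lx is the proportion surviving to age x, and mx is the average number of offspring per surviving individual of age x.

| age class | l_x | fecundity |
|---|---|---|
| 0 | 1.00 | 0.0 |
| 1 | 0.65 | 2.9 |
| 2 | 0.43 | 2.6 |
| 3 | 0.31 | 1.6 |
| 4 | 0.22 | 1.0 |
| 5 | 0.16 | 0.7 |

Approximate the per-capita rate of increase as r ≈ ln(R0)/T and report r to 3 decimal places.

0.730

R0 = Σ lx·mx = 0 + 1.885 + 1.118 + 0.496 + 0.22 + 0.112 = 3.831
Σ x·lx·mx = 7.049; T = 7.049/3.831 = 1.83999…
r ≈ ln(R0)/T = ln(3.831)/1.83999… = 0.72996… → 0.730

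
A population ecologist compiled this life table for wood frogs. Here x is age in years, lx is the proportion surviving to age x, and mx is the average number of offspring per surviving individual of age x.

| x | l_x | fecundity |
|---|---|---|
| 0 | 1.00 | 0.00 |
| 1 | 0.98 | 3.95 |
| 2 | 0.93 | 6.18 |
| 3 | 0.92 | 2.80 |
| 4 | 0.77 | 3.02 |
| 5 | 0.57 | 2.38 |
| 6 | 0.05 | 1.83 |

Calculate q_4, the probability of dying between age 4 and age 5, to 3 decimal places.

0.260

q_4 = (l_4 − l_5) / l_4 = (0.77 − 0.57) / 0.77
     = 0.2 / 0.77 = 0.25974… → 0.260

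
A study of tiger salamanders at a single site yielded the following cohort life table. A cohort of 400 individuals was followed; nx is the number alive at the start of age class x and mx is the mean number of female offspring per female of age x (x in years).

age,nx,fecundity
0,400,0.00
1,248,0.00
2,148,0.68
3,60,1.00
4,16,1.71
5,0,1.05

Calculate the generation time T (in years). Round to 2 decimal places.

2.61

lx = nx/n0 = nx/400: 1, 0.62, 0.37, 0.15, 0.04, 0
lx·mx: 0, 0, 0.2516, 0.15, 0.0684, 0 → R0 = 0.47
x·lx·mx: 0, 0, 0.5032, 0.45, 0.2736, 0 → Σ = 1.2268
T = 1.2268 / 0.47 = 2.610213… → 2.61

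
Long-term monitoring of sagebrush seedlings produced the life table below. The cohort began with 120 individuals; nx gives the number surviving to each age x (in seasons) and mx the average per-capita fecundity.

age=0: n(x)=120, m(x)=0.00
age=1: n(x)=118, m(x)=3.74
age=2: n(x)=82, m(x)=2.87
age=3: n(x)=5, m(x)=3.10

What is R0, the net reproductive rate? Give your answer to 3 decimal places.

5.768

lx = nx/n0 = nx/120: 1, 0.98333…, 0.68333…, 0.04167…
lx·mx by age: 0, 3.677667…, 1.961167…, 0.129167…
R0 = Σ lx·mx = 5.768… → 5.768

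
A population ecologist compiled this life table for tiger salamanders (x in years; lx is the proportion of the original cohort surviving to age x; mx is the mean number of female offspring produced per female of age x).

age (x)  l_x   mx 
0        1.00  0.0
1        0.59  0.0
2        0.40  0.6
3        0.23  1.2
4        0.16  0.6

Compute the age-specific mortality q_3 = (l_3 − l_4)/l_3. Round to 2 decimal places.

0.30

q_3 = (l_3 − l_4) / l_3 = (0.23 − 0.16) / 0.23
     = 0.07 / 0.23 = 0.304348… → 0.30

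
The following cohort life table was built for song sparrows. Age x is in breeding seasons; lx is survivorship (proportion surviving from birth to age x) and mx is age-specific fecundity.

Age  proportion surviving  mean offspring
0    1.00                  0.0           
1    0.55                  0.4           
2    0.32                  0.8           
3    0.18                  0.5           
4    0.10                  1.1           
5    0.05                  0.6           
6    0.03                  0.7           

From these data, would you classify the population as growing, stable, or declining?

declining

R0 = Σ lx·mx = 0 + 0.22 + 0.256 + 0.09 + 0.11 + 0.03 + 0.021 = 0.727
R0 < 1, so the population is declining.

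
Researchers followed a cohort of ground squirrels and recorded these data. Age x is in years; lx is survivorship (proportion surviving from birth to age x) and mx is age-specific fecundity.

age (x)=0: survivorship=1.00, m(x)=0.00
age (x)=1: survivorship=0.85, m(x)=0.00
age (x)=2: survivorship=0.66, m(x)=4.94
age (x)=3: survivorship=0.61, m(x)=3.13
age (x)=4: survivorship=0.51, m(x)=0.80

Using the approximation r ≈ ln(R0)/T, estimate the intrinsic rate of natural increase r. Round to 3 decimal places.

R0 = Σ lx·mx = 0 + 0 + 3.2604 + 1.9093 + 0.408 = 5.5777
Σ x·lx·mx = 13.8807; T = 13.8807/5.5777 = 2.48861…
r ≈ ln(R0)/T = ln(5.5777)/2.48861… = 0.69066… → 0.691

0.691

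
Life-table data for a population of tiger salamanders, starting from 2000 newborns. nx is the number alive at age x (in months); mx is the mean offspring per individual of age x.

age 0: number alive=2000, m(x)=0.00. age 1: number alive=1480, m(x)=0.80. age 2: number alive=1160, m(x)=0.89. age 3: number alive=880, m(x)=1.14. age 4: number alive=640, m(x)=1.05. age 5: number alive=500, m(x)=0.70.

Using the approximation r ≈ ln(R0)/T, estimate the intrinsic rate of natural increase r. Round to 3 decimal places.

lx = nx/n0 = nx/2000: 1, 0.74, 0.58, 0.44, 0.32, 0.25
R0 = Σ lx·mx = 0 + 0.592 + 0.5162 + 0.5016 + 0.336 + 0.175 = 2.1208
Σ x·lx·mx = 5.3482; T = 5.3482/2.1208 = 2.52178…
r ≈ ln(R0)/T = ln(2.1208)/2.52178… = 0.29812… → 0.298

0.298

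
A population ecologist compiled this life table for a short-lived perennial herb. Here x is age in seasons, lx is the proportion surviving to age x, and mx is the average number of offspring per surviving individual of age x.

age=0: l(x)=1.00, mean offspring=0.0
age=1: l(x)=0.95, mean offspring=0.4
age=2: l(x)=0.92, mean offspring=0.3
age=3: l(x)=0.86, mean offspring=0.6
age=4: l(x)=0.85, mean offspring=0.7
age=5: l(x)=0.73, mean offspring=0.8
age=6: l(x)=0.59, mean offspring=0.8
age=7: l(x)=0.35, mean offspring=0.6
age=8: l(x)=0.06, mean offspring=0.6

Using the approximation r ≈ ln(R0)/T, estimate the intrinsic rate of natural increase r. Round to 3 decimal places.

0.278

R0 = Σ lx·mx = 0 + 0.38 + 0.276 + 0.516 + 0.595 + 0.584 + 0.472 + 0.21 + 0.036 = 3.069
Σ x·lx·mx = 12.37; T = 12.37/3.069 = 4.03063…
r ≈ ln(R0)/T = ln(3.069)/4.03063… = 0.27821… → 0.278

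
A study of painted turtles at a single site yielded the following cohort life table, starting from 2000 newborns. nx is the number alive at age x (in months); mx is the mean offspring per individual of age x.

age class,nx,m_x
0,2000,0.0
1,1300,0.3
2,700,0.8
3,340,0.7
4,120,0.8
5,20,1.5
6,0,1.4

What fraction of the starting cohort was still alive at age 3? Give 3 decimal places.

0.170

l_3 = n_3/n_0 = 340/2000 = 0.17 → 0.170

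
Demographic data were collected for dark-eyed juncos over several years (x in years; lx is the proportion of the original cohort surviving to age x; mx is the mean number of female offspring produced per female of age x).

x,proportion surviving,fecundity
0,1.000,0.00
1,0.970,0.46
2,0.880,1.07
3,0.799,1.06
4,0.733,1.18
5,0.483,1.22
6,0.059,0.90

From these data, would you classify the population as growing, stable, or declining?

growing

R0 = Σ lx·mx = 0 + 0.4462 + 0.9416 + 0.84694 + 0.86494 + 0.58926 + 0.0531 = 3.74204
R0 > 1, so the population is growing.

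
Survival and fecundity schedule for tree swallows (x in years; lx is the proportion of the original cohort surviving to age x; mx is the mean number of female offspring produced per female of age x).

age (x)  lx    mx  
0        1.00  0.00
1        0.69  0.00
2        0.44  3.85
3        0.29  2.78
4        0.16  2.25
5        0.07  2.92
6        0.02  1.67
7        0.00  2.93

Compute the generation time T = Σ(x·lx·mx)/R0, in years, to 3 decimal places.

lx·mx: 0, 0, 1.694, 0.8062, 0.36, 0.2044, 0.0334, 0 → R0 = 3.098
x·lx·mx: 0, 0, 3.388, 2.4186, 1.44, 1.022, 0.2004, 0 → Σ = 8.469
T = 8.469 / 3.098 = 2.733699… → 2.734

2.734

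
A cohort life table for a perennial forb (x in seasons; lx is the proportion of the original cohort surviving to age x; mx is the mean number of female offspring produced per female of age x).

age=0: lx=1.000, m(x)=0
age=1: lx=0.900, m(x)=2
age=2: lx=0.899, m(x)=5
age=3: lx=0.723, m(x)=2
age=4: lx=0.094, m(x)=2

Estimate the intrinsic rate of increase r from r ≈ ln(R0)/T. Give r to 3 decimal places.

1.034

R0 = Σ lx·mx = 0 + 1.8 + 4.495 + 1.446 + 0.188 = 7.929
Σ x·lx·mx = 15.88; T = 15.88/7.929 = 2.00277…
r ≈ ln(R0)/T = ln(7.929)/2.00277… = 1.03383… → 1.034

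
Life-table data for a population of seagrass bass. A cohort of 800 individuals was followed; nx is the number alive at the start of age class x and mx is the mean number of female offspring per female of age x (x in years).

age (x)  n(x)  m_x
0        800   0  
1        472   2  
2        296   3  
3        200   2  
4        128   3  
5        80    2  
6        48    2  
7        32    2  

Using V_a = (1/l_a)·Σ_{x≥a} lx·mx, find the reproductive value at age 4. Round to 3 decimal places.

lx = nx/n0 = nx/800: 1, 0.59, 0.37, 0.25, 0.16, 0.1, 0.06, 0.04
lx·mx for x ≥ 4: 0.48, 0.2, 0.12, 0.08 → sum = 0.88
V_4 = 0.88 / l_4 = 0.88 / 0.16 = 5.5 → 5.500

5.500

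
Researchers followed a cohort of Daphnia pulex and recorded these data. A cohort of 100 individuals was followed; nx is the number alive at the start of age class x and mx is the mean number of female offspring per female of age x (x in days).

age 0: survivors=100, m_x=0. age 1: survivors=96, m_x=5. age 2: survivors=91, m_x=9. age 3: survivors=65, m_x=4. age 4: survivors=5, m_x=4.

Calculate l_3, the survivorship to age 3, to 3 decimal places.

0.650

l_3 = n_3/n_0 = 65/100 = 0.65 → 0.650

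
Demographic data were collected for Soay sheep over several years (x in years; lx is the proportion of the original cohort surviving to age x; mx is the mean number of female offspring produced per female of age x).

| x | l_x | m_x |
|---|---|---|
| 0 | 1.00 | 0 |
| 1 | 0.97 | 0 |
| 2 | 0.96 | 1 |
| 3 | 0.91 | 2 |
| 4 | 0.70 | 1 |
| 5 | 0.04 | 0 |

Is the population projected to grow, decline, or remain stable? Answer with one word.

growing

R0 = Σ lx·mx = 0 + 0 + 0.96 + 1.82 + 0.7 + 0 = 3.48
R0 > 1, so the population is growing.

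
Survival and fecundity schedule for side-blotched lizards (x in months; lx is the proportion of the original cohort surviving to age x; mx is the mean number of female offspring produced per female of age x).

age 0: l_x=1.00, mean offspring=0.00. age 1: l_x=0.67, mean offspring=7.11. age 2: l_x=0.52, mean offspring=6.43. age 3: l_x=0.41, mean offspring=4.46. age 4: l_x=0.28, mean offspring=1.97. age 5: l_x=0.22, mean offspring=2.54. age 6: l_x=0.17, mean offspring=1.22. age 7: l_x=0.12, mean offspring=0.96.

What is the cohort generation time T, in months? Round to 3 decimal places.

lx·mx: 0, 4.7637, 3.3436, 1.8286, 0.5516, 0.5588, 0.2074, 0.1152 → R0 = 11.3689
x·lx·mx: 0, 4.7637, 6.6872, 5.4858, 2.2064, 2.794, 1.2444, 0.8064 → Σ = 23.9879
T = 23.9879 / 11.3689 = 2.109958… → 2.110

2.110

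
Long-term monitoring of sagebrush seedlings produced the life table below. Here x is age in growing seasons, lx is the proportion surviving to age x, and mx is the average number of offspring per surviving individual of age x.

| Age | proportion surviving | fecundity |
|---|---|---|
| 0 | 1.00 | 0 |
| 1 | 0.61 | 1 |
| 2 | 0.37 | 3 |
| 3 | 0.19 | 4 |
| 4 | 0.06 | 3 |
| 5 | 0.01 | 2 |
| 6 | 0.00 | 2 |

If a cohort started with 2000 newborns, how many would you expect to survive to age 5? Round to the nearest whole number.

Expected survivors = N0 · l_5 = 2000 × 0.01 = 20 → 20

20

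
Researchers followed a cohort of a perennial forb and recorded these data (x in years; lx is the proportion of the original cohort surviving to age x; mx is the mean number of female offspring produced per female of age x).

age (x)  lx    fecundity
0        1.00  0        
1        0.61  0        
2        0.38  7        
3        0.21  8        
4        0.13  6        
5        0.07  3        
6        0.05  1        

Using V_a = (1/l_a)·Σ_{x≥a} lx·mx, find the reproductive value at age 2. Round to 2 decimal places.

lx·mx for x ≥ 2: 2.66, 1.68, 0.78, 0.21, 0.05 → sum = 5.38
V_2 = 5.38 / l_2 = 5.38 / 0.38 = 14.157895… → 14.16

14.16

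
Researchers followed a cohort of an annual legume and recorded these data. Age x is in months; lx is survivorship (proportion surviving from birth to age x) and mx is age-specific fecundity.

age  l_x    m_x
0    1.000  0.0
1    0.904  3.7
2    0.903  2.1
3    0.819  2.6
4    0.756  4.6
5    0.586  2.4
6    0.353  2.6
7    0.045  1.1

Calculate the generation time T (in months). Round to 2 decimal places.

lx·mx: 0, 3.3448, 1.8963, 2.1294, 3.4776, 1.4064, 0.9178, 0.0495 → R0 = 13.2218
x·lx·mx: 0, 3.3448, 3.7926, 6.3882, 13.9104, 7.032, 5.5068, 0.3465 → Σ = 40.3213
T = 40.3213 / 13.2218 = 3.049607… → 3.05

3.05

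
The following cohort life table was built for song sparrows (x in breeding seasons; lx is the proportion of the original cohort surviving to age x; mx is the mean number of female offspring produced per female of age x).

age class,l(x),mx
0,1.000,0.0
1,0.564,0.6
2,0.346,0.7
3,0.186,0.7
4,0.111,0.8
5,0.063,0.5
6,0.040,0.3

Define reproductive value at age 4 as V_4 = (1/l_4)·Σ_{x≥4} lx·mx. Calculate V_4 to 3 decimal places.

lx·mx for x ≥ 4: 0.0888, 0.0315, 0.012 → sum = 0.1323
V_4 = 0.1323 / l_4 = 0.1323 / 0.111 = 1.191892… → 1.192

1.192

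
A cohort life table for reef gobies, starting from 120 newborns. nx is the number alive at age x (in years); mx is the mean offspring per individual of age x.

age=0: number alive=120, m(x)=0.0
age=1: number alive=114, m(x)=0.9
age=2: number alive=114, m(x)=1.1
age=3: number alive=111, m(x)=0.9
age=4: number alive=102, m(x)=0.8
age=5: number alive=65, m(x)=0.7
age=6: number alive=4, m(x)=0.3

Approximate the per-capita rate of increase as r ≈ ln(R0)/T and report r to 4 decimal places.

0.5018

lx = nx/n0 = nx/120: 1, 0.95, 0.95, 0.925, 0.85, 0.54167…, 0.03333…
R0 = Σ lx·mx = 0 + 0.855 + 1.045 + 0.8325 + 0.68 + 0.37917… + 0.01… = 3.801667…
Σ x·lx·mx = 10.118333…; T = 10.118333…/3.801667… = 2.66155…
r ≈ ln(R0)/T = ln(3.801667…)/2.66155… = 0.501752… → 0.5018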